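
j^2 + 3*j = j*(j + 3)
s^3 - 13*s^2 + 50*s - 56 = (s - 7)*(s - 4)*(s - 2)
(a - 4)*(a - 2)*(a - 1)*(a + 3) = a^4 - 4*a^3 - 7*a^2 + 34*a - 24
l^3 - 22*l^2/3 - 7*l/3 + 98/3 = (l - 7)*(l - 7/3)*(l + 2)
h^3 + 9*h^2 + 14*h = h*(h + 2)*(h + 7)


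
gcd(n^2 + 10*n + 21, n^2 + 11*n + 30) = 1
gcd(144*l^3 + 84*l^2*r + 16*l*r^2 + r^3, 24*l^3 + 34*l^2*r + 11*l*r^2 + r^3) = 24*l^2 + 10*l*r + r^2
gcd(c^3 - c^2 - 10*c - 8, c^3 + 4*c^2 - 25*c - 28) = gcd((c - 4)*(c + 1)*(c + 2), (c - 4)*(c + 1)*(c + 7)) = c^2 - 3*c - 4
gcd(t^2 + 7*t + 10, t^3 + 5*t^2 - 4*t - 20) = t^2 + 7*t + 10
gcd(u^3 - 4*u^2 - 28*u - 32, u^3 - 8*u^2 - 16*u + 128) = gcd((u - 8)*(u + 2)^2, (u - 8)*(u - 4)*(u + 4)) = u - 8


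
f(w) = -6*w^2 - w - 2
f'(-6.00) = 71.00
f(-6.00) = -212.00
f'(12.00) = -145.00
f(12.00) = -878.00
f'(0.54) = -7.48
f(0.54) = -4.29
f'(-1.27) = 14.24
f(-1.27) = -10.41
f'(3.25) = -40.00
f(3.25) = -68.62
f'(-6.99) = 82.88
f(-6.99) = -288.17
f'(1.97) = -24.64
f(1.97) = -27.26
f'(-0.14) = 0.68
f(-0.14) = -1.98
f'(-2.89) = 33.68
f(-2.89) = -49.22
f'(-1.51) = 17.12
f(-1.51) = -14.17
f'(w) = -12*w - 1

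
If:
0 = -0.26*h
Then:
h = 0.00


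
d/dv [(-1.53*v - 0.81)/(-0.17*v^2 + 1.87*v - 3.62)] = (-0.2601*v^2 - 0.2754*v + 7.0533)/(0.0289*v^4 - 0.6358*v^3 + 4.7277*v^2 - 13.5388*v + 13.1044)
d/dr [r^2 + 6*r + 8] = 2*r + 6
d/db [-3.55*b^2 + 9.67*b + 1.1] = 9.67 - 7.1*b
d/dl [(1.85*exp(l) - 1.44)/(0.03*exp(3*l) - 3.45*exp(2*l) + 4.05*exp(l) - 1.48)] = (-0.111*exp(3*l) + 6.5121*exp(2*l) - 9.936*exp(l) + 3.094)*exp(l)/(0.0009*exp(6*l) - 0.207*exp(5*l) + 12.1455*exp(4*l) - 28.0338*exp(3*l) + 26.6145*exp(2*l) - 11.988*exp(l) + 2.1904)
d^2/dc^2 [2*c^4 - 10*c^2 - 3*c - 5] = 24*c^2 - 20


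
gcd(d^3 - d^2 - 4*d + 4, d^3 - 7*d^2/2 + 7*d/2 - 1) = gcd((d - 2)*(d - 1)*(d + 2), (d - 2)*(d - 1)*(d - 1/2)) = d^2 - 3*d + 2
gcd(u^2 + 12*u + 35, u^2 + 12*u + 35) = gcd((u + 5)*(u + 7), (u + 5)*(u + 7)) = u^2 + 12*u + 35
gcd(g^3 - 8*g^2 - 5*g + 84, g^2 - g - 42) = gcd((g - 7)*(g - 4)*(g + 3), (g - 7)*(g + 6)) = g - 7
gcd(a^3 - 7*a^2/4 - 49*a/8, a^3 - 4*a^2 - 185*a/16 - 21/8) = a + 7/4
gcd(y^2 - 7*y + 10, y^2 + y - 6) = y - 2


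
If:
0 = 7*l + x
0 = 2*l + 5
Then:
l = -5/2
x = 35/2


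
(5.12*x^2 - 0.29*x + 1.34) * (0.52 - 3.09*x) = -15.8208*x^3 + 3.5585*x^2 - 4.2914*x + 0.6968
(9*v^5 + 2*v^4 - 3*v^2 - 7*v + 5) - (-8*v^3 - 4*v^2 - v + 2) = 9*v^5 + 2*v^4 + 8*v^3 + v^2 - 6*v + 3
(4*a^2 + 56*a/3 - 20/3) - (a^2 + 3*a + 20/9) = 3*a^2 + 47*a/3 - 80/9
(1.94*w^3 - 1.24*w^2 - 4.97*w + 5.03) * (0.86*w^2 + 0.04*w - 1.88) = 1.6684*w^5 - 0.9888*w^4 - 7.971*w^3 + 6.4582*w^2 + 9.5448*w - 9.4564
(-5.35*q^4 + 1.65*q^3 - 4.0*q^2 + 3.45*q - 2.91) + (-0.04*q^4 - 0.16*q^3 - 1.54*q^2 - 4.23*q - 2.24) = -5.39*q^4 + 1.49*q^3 - 5.54*q^2 - 0.78*q - 5.15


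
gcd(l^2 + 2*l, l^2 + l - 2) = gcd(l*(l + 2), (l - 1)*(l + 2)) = l + 2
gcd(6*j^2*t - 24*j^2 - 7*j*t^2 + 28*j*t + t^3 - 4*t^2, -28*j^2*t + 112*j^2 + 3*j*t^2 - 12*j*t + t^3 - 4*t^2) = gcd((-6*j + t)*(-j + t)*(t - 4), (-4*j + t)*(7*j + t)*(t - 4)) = t - 4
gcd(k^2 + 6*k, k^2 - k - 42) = k + 6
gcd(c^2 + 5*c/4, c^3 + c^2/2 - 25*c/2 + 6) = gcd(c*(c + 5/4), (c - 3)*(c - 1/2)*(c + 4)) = 1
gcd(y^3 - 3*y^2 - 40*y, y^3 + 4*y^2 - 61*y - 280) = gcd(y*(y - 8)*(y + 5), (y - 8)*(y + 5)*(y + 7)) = y^2 - 3*y - 40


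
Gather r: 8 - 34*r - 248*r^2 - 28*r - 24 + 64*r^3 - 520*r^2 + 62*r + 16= 64*r^3 - 768*r^2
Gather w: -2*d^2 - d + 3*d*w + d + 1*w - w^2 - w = -2*d^2 + 3*d*w - w^2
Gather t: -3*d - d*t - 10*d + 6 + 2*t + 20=-13*d + t*(2 - d) + 26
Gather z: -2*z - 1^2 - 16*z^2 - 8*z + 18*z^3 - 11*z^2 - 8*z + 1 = 18*z^3 - 27*z^2 - 18*z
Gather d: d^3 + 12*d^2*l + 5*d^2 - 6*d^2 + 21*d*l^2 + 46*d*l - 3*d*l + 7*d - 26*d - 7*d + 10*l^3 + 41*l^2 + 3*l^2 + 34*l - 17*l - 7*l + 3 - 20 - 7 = d^3 + d^2*(12*l - 1) + d*(21*l^2 + 43*l - 26) + 10*l^3 + 44*l^2 + 10*l - 24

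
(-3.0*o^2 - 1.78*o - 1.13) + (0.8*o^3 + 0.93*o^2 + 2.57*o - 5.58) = 0.8*o^3 - 2.07*o^2 + 0.79*o - 6.71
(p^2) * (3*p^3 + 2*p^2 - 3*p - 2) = 3*p^5 + 2*p^4 - 3*p^3 - 2*p^2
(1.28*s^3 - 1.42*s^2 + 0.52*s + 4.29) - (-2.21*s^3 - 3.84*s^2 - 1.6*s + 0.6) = 3.49*s^3 + 2.42*s^2 + 2.12*s + 3.69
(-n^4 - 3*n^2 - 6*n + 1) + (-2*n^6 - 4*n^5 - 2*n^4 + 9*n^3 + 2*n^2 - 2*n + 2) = -2*n^6 - 4*n^5 - 3*n^4 + 9*n^3 - n^2 - 8*n + 3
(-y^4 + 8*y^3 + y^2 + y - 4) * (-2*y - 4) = 2*y^5 - 12*y^4 - 34*y^3 - 6*y^2 + 4*y + 16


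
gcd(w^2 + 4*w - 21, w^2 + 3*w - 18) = w - 3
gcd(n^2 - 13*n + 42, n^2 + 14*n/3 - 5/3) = 1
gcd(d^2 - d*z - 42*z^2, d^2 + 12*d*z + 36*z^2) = d + 6*z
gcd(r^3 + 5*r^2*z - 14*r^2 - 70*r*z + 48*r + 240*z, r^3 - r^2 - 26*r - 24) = r - 6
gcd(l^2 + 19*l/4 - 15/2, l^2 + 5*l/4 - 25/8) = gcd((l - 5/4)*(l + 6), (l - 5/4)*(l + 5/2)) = l - 5/4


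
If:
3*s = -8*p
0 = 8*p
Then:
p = 0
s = 0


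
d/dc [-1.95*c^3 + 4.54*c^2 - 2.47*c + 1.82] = -5.85*c^2 + 9.08*c - 2.47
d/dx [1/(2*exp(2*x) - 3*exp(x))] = (3 - 4*exp(x))*exp(-x)/(2*exp(x) - 3)^2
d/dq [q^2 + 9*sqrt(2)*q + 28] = 2*q + 9*sqrt(2)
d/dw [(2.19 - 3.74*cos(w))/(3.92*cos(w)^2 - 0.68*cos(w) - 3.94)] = (-14.6608*cos(w)^2 + 17.1696*cos(w) - 16.2248)*sin(w)/(15.3664*cos(w)^4 - 5.3312*cos(w)^3 - 30.4272*cos(w)^2 + 5.3584*cos(w) + 15.5236)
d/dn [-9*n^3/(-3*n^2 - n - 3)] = 9*n^2*(9*n^2 - n*(6*n + 1) + 3*n + 9)/(3*n^2 + n + 3)^2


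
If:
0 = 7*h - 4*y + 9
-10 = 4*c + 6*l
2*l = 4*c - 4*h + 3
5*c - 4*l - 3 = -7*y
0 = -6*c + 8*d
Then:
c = -207/128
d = -621/512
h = -55/96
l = -113/192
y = 479/384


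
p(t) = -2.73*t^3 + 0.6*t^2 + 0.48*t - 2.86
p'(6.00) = -287.16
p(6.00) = -568.06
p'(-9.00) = -673.71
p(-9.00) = 2031.59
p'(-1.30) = -14.92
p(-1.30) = 3.53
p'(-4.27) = -153.97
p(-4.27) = 218.57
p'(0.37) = -0.20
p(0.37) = -2.74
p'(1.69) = -20.88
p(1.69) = -13.51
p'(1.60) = -18.57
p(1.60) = -11.74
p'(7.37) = -435.53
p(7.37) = -1059.59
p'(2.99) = -69.15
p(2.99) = -69.04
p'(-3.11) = -82.47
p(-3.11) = 83.57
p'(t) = -8.19*t^2 + 1.2*t + 0.48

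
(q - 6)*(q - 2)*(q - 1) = q^3 - 9*q^2 + 20*q - 12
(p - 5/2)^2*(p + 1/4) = p^3 - 19*p^2/4 + 5*p + 25/16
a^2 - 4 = (a - 2)*(a + 2)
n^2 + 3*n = n*(n + 3)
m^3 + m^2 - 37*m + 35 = (m - 5)*(m - 1)*(m + 7)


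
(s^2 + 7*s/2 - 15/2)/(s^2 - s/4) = 2*(2*s^2 + 7*s - 15)/(s*(4*s - 1))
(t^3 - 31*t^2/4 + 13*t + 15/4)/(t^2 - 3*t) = t - 19/4 - 5/(4*t)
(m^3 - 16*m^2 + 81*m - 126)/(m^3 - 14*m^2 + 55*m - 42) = (m - 3)/(m - 1)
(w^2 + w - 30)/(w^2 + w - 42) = (w^2 + w - 30)/(w^2 + w - 42)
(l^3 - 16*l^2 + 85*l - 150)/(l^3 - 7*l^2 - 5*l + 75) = (l - 6)/(l + 3)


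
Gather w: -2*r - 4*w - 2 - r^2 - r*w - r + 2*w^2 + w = -r^2 - 3*r + 2*w^2 + w*(-r - 3) - 2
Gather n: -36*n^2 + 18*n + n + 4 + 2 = -36*n^2 + 19*n + 6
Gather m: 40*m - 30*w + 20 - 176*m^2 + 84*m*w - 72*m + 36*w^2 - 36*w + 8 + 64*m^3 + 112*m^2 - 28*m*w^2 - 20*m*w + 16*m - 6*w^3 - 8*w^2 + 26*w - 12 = 64*m^3 - 64*m^2 + m*(-28*w^2 + 64*w - 16) - 6*w^3 + 28*w^2 - 40*w + 16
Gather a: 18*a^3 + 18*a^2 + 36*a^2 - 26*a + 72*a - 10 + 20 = 18*a^3 + 54*a^2 + 46*a + 10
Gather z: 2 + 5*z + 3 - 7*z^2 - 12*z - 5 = -7*z^2 - 7*z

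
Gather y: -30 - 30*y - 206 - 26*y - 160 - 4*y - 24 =-60*y - 420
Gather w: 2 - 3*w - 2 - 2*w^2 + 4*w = -2*w^2 + w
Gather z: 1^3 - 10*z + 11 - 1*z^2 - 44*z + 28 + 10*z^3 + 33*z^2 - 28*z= 10*z^3 + 32*z^2 - 82*z + 40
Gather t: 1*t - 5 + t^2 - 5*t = t^2 - 4*t - 5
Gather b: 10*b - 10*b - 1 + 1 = 0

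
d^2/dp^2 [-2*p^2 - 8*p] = -4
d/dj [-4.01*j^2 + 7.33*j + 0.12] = 7.33 - 8.02*j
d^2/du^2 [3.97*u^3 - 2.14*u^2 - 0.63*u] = 23.82*u - 4.28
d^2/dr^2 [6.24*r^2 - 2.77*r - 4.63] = 12.4800000000000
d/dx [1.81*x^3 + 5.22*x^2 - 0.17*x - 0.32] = 5.43*x^2 + 10.44*x - 0.17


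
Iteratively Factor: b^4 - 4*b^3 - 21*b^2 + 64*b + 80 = (b + 1)*(b^3 - 5*b^2 - 16*b + 80) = (b + 1)*(b + 4)*(b^2 - 9*b + 20) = (b - 4)*(b + 1)*(b + 4)*(b - 5)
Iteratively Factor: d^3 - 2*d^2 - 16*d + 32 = (d - 4)*(d^2 + 2*d - 8) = (d - 4)*(d + 4)*(d - 2)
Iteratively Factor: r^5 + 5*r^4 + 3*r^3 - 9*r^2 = (r)*(r^4 + 5*r^3 + 3*r^2 - 9*r) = r*(r + 3)*(r^3 + 2*r^2 - 3*r) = r*(r - 1)*(r + 3)*(r^2 + 3*r) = r*(r - 1)*(r + 3)^2*(r)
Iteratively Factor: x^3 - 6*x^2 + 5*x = (x)*(x^2 - 6*x + 5) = x*(x - 1)*(x - 5)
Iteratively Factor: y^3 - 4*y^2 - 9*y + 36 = (y - 3)*(y^2 - y - 12) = (y - 3)*(y + 3)*(y - 4)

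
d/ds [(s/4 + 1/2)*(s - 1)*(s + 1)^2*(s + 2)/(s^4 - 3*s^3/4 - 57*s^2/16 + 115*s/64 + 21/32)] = 16*(64*s^8 - 96*s^7 - 1372*s^6 - 1692*s^5 + 1827*s^4 + 2706*s^3 - 1633*s^2 - 1908*s + 124)/(4096*s^8 - 6144*s^7 - 26880*s^6 + 36608*s^5 + 46320*s^4 - 56472*s^3 - 5927*s^2 + 9660*s + 1764)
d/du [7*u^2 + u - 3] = 14*u + 1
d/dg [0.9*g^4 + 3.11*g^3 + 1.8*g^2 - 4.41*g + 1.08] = 3.6*g^3 + 9.33*g^2 + 3.6*g - 4.41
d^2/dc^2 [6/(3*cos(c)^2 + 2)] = 36*(6*sin(c)^4 + sin(c)^2 - 5)/(3*sin(c)^2 - 5)^3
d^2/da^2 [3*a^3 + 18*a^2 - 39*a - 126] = 18*a + 36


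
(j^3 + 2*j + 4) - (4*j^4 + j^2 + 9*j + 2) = -4*j^4 + j^3 - j^2 - 7*j + 2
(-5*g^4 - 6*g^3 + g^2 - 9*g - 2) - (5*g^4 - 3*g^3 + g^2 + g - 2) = -10*g^4 - 3*g^3 - 10*g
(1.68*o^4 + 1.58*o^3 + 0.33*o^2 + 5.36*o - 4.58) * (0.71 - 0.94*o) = -1.5792*o^5 - 0.2924*o^4 + 0.8116*o^3 - 4.8041*o^2 + 8.1108*o - 3.2518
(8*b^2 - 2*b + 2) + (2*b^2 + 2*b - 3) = 10*b^2 - 1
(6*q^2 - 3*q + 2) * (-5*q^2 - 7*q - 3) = -30*q^4 - 27*q^3 - 7*q^2 - 5*q - 6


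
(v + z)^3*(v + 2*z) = v^4 + 5*v^3*z + 9*v^2*z^2 + 7*v*z^3 + 2*z^4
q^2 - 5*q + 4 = (q - 4)*(q - 1)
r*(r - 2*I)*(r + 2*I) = r^3 + 4*r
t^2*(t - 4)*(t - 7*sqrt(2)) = t^4 - 7*sqrt(2)*t^3 - 4*t^3 + 28*sqrt(2)*t^2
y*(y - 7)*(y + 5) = y^3 - 2*y^2 - 35*y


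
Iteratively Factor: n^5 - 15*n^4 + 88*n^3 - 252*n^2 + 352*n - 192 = (n - 4)*(n^4 - 11*n^3 + 44*n^2 - 76*n + 48) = (n - 4)*(n - 2)*(n^3 - 9*n^2 + 26*n - 24) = (n - 4)^2*(n - 2)*(n^2 - 5*n + 6) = (n - 4)^2*(n - 2)^2*(n - 3)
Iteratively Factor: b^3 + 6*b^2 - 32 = (b + 4)*(b^2 + 2*b - 8) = (b - 2)*(b + 4)*(b + 4)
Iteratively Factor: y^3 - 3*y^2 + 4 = (y - 2)*(y^2 - y - 2) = (y - 2)*(y + 1)*(y - 2)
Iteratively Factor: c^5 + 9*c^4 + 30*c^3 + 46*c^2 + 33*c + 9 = (c + 1)*(c^4 + 8*c^3 + 22*c^2 + 24*c + 9) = (c + 1)^2*(c^3 + 7*c^2 + 15*c + 9) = (c + 1)^3*(c^2 + 6*c + 9) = (c + 1)^3*(c + 3)*(c + 3)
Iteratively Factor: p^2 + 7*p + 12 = (p + 3)*(p + 4)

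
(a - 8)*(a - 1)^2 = a^3 - 10*a^2 + 17*a - 8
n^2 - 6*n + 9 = (n - 3)^2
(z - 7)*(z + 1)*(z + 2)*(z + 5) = z^4 + z^3 - 39*z^2 - 109*z - 70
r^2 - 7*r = r*(r - 7)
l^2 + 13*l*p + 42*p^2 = (l + 6*p)*(l + 7*p)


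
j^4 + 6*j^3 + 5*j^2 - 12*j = j*(j - 1)*(j + 3)*(j + 4)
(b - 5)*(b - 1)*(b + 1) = b^3 - 5*b^2 - b + 5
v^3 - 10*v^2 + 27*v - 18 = (v - 6)*(v - 3)*(v - 1)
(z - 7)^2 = z^2 - 14*z + 49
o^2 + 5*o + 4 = (o + 1)*(o + 4)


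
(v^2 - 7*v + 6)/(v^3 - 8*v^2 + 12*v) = (v - 1)/(v*(v - 2))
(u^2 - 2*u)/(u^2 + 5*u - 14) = u/(u + 7)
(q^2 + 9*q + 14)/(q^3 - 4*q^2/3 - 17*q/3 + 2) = 3*(q + 7)/(3*q^2 - 10*q + 3)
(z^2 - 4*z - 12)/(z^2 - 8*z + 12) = (z + 2)/(z - 2)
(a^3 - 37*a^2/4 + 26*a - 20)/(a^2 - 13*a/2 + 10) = (4*a^2 - 21*a + 20)/(2*(2*a - 5))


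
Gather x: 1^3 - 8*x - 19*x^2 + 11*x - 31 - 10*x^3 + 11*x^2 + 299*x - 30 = -10*x^3 - 8*x^2 + 302*x - 60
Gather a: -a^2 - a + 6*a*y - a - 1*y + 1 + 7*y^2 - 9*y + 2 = -a^2 + a*(6*y - 2) + 7*y^2 - 10*y + 3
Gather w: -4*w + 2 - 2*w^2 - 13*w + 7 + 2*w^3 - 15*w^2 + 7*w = 2*w^3 - 17*w^2 - 10*w + 9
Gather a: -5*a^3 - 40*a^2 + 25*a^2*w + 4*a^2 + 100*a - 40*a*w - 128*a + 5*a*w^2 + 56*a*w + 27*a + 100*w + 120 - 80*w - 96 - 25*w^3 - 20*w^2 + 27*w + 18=-5*a^3 + a^2*(25*w - 36) + a*(5*w^2 + 16*w - 1) - 25*w^3 - 20*w^2 + 47*w + 42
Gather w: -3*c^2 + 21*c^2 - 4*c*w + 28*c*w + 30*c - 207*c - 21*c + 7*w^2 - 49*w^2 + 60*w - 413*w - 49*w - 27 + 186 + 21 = 18*c^2 - 198*c - 42*w^2 + w*(24*c - 402) + 180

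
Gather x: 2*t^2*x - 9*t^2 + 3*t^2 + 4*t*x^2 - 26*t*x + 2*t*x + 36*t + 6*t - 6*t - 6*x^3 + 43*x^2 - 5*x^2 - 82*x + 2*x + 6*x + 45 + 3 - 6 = -6*t^2 + 36*t - 6*x^3 + x^2*(4*t + 38) + x*(2*t^2 - 24*t - 74) + 42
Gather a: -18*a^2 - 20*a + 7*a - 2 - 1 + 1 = -18*a^2 - 13*a - 2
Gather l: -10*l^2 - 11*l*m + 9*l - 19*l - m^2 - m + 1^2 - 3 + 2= -10*l^2 + l*(-11*m - 10) - m^2 - m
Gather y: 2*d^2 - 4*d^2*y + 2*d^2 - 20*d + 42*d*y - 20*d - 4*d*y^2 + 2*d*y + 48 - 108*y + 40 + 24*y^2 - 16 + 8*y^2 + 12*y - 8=4*d^2 - 40*d + y^2*(32 - 4*d) + y*(-4*d^2 + 44*d - 96) + 64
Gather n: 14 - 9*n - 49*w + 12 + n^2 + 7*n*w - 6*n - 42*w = n^2 + n*(7*w - 15) - 91*w + 26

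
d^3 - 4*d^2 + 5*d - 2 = (d - 2)*(d - 1)^2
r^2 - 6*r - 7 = (r - 7)*(r + 1)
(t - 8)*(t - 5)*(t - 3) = t^3 - 16*t^2 + 79*t - 120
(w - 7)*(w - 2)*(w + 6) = w^3 - 3*w^2 - 40*w + 84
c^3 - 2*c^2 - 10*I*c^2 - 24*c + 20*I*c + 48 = (c - 2)*(c - 6*I)*(c - 4*I)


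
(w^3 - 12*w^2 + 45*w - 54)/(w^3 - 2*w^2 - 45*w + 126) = (w - 3)/(w + 7)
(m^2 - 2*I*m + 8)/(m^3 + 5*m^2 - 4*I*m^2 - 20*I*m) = (m + 2*I)/(m*(m + 5))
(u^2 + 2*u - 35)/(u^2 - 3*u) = (u^2 + 2*u - 35)/(u*(u - 3))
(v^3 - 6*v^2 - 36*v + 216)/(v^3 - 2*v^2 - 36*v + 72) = (v - 6)/(v - 2)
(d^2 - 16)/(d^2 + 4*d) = (d - 4)/d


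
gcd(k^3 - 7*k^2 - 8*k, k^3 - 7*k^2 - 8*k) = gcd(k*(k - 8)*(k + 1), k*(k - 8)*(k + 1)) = k^3 - 7*k^2 - 8*k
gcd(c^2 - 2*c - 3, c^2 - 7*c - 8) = c + 1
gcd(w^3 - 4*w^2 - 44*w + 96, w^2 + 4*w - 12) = w^2 + 4*w - 12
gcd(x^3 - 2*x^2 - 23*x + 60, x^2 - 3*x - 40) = x + 5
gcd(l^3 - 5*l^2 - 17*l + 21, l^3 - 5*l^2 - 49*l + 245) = l - 7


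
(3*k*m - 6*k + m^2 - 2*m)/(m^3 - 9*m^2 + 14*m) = (3*k + m)/(m*(m - 7))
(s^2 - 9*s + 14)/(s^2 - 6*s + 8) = (s - 7)/(s - 4)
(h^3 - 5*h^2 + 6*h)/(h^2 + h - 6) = h*(h - 3)/(h + 3)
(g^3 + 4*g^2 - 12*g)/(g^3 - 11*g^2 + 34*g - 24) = g*(g^2 + 4*g - 12)/(g^3 - 11*g^2 + 34*g - 24)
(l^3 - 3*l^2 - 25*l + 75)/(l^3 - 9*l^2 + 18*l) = (l^2 - 25)/(l*(l - 6))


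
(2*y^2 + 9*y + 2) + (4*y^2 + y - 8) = 6*y^2 + 10*y - 6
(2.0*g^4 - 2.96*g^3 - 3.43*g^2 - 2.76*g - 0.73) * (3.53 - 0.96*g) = -1.92*g^5 + 9.9016*g^4 - 7.156*g^3 - 9.4583*g^2 - 9.042*g - 2.5769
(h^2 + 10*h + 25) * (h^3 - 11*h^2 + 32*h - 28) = h^5 - h^4 - 53*h^3 + 17*h^2 + 520*h - 700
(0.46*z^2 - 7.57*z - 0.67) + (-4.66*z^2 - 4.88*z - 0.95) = -4.2*z^2 - 12.45*z - 1.62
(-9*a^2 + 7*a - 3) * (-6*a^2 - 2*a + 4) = 54*a^4 - 24*a^3 - 32*a^2 + 34*a - 12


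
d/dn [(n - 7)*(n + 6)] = 2*n - 1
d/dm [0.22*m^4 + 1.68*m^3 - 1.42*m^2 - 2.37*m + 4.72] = 0.88*m^3 + 5.04*m^2 - 2.84*m - 2.37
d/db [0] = 0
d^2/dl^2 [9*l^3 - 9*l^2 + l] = 54*l - 18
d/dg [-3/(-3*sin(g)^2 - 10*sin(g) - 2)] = -6*(3*sin(g) + 5)*cos(g)/(3*sin(g)^2 + 10*sin(g) + 2)^2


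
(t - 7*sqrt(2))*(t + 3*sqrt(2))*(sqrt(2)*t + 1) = sqrt(2)*t^3 - 7*t^2 - 46*sqrt(2)*t - 42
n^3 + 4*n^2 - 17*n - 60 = (n - 4)*(n + 3)*(n + 5)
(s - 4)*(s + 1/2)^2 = s^3 - 3*s^2 - 15*s/4 - 1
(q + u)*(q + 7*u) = q^2 + 8*q*u + 7*u^2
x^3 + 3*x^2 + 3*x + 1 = (x + 1)^3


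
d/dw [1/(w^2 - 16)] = -2*w/(w^2 - 16)^2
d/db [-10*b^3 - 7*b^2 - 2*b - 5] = -30*b^2 - 14*b - 2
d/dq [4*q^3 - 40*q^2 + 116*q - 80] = 12*q^2 - 80*q + 116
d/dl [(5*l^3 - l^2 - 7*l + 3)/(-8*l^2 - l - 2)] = (-40*l^4 - 10*l^3 - 85*l^2 + 52*l + 17)/(64*l^4 + 16*l^3 + 33*l^2 + 4*l + 4)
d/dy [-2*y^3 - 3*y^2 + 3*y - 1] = -6*y^2 - 6*y + 3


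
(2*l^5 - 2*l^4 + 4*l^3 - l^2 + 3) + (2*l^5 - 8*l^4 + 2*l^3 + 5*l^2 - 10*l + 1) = 4*l^5 - 10*l^4 + 6*l^3 + 4*l^2 - 10*l + 4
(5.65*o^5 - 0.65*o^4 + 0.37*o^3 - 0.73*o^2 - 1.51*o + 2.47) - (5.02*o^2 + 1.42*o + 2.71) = 5.65*o^5 - 0.65*o^4 + 0.37*o^3 - 5.75*o^2 - 2.93*o - 0.24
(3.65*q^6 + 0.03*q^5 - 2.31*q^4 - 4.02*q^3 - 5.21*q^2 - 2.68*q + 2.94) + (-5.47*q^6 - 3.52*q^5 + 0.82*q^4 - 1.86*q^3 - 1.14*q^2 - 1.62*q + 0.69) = -1.82*q^6 - 3.49*q^5 - 1.49*q^4 - 5.88*q^3 - 6.35*q^2 - 4.3*q + 3.63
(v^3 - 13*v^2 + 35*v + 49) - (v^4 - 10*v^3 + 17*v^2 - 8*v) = -v^4 + 11*v^3 - 30*v^2 + 43*v + 49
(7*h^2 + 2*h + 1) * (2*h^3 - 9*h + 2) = 14*h^5 + 4*h^4 - 61*h^3 - 4*h^2 - 5*h + 2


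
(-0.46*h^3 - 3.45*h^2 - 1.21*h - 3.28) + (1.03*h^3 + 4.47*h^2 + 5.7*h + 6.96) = 0.57*h^3 + 1.02*h^2 + 4.49*h + 3.68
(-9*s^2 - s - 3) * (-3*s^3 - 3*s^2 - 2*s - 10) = 27*s^5 + 30*s^4 + 30*s^3 + 101*s^2 + 16*s + 30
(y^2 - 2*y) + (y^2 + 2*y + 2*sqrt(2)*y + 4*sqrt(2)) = 2*y^2 + 2*sqrt(2)*y + 4*sqrt(2)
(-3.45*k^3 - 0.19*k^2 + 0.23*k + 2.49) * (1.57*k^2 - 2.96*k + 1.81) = -5.4165*k^5 + 9.9137*k^4 - 5.321*k^3 + 2.8846*k^2 - 6.9541*k + 4.5069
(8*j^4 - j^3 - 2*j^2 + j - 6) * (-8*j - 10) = -64*j^5 - 72*j^4 + 26*j^3 + 12*j^2 + 38*j + 60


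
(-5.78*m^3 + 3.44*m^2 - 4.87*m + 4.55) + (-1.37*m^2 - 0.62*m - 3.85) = -5.78*m^3 + 2.07*m^2 - 5.49*m + 0.7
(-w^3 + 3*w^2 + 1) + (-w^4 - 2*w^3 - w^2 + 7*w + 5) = -w^4 - 3*w^3 + 2*w^2 + 7*w + 6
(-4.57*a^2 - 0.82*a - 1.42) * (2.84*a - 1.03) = -12.9788*a^3 + 2.3783*a^2 - 3.1882*a + 1.4626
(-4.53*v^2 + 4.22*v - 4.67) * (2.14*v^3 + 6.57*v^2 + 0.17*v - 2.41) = -9.6942*v^5 - 20.7313*v^4 + 16.9615*v^3 - 19.0472*v^2 - 10.9641*v + 11.2547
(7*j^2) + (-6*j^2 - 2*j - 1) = j^2 - 2*j - 1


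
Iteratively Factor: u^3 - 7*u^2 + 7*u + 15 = (u - 3)*(u^2 - 4*u - 5) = (u - 3)*(u + 1)*(u - 5)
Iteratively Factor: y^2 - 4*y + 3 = (y - 1)*(y - 3)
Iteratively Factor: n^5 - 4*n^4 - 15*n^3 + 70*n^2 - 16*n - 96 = (n + 4)*(n^4 - 8*n^3 + 17*n^2 + 2*n - 24) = (n + 1)*(n + 4)*(n^3 - 9*n^2 + 26*n - 24) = (n - 4)*(n + 1)*(n + 4)*(n^2 - 5*n + 6) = (n - 4)*(n - 2)*(n + 1)*(n + 4)*(n - 3)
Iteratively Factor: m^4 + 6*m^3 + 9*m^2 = (m + 3)*(m^3 + 3*m^2) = m*(m + 3)*(m^2 + 3*m) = m*(m + 3)^2*(m)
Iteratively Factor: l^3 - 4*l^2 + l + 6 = (l + 1)*(l^2 - 5*l + 6) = (l - 2)*(l + 1)*(l - 3)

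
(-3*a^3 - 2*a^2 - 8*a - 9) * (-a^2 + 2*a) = 3*a^5 - 4*a^4 + 4*a^3 - 7*a^2 - 18*a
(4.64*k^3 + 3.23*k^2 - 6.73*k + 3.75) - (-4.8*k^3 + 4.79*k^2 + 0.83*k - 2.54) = 9.44*k^3 - 1.56*k^2 - 7.56*k + 6.29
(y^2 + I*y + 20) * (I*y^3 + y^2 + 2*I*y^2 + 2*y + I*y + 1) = I*y^5 + 2*I*y^4 + 22*I*y^3 + 20*y^2 + 42*I*y^2 + 40*y + 21*I*y + 20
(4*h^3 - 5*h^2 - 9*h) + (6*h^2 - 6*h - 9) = 4*h^3 + h^2 - 15*h - 9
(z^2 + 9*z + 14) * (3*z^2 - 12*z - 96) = 3*z^4 + 15*z^3 - 162*z^2 - 1032*z - 1344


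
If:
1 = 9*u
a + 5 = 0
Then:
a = -5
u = 1/9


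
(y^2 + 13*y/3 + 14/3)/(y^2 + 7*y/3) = (y + 2)/y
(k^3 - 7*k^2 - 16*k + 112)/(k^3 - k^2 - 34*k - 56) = (k - 4)/(k + 2)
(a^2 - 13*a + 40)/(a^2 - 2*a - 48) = (a - 5)/(a + 6)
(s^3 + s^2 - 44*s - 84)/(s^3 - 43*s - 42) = (s + 2)/(s + 1)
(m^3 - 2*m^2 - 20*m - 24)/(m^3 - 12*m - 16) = (m - 6)/(m - 4)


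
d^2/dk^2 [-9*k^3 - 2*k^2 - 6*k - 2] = -54*k - 4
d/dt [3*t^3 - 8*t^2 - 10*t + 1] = 9*t^2 - 16*t - 10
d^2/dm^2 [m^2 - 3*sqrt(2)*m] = 2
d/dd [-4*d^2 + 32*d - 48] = 32 - 8*d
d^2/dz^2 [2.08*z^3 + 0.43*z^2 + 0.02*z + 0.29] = 12.48*z + 0.86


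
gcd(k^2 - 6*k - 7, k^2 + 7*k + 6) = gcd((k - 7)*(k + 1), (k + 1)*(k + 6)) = k + 1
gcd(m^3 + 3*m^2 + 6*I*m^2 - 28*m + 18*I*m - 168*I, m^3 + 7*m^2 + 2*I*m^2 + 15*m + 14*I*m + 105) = m + 7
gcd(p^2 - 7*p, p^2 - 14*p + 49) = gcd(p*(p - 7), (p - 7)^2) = p - 7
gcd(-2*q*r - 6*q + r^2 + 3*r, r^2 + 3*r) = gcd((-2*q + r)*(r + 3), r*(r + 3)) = r + 3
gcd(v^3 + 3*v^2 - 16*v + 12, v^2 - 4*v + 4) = v - 2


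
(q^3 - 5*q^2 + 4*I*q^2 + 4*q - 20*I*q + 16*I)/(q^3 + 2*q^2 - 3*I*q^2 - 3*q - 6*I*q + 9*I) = (q^2 + 4*q*(-1 + I) - 16*I)/(q^2 + 3*q*(1 - I) - 9*I)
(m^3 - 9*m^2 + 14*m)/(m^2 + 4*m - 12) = m*(m - 7)/(m + 6)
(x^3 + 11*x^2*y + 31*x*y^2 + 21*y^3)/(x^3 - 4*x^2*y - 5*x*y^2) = (x^2 + 10*x*y + 21*y^2)/(x*(x - 5*y))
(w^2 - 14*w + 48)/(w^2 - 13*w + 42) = (w - 8)/(w - 7)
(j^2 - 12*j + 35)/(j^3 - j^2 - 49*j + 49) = (j - 5)/(j^2 + 6*j - 7)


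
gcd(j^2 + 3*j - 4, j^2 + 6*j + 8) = j + 4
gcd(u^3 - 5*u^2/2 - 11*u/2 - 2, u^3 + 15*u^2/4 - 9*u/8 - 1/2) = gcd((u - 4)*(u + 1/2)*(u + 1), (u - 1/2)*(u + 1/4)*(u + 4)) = 1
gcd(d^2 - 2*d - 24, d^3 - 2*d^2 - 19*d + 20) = d + 4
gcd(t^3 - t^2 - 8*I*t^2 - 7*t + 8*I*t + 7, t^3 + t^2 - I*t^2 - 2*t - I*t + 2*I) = t^2 + t*(-1 - I) + I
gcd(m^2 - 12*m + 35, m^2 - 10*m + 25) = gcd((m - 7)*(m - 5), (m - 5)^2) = m - 5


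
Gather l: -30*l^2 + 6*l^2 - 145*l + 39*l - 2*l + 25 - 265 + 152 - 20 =-24*l^2 - 108*l - 108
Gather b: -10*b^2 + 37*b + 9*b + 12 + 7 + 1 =-10*b^2 + 46*b + 20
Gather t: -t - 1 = -t - 1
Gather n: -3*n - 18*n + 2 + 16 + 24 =42 - 21*n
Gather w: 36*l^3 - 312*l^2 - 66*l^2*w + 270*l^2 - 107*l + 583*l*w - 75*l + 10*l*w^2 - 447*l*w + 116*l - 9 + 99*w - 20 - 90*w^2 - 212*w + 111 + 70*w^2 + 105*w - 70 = 36*l^3 - 42*l^2 - 66*l + w^2*(10*l - 20) + w*(-66*l^2 + 136*l - 8) + 12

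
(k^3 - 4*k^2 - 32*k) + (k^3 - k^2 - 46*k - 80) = 2*k^3 - 5*k^2 - 78*k - 80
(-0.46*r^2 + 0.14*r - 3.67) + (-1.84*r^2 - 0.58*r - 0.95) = -2.3*r^2 - 0.44*r - 4.62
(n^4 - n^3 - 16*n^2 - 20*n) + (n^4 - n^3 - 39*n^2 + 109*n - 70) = 2*n^4 - 2*n^3 - 55*n^2 + 89*n - 70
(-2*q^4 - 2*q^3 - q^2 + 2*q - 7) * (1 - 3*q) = 6*q^5 + 4*q^4 + q^3 - 7*q^2 + 23*q - 7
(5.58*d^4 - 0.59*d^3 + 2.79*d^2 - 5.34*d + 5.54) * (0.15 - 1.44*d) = -8.0352*d^5 + 1.6866*d^4 - 4.1061*d^3 + 8.1081*d^2 - 8.7786*d + 0.831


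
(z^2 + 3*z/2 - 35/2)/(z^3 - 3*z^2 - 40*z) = (z - 7/2)/(z*(z - 8))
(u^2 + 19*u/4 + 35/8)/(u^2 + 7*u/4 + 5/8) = (2*u + 7)/(2*u + 1)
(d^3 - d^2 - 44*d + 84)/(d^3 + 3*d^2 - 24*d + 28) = (d - 6)/(d - 2)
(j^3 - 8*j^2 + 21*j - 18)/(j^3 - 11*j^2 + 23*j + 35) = (j^3 - 8*j^2 + 21*j - 18)/(j^3 - 11*j^2 + 23*j + 35)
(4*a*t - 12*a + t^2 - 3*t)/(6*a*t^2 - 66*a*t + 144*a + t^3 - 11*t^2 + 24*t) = (4*a + t)/(6*a*t - 48*a + t^2 - 8*t)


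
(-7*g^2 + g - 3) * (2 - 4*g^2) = 28*g^4 - 4*g^3 - 2*g^2 + 2*g - 6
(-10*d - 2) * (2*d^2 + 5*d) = -20*d^3 - 54*d^2 - 10*d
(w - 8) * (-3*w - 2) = -3*w^2 + 22*w + 16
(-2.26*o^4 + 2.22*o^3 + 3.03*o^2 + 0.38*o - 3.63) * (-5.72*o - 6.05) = 12.9272*o^5 + 0.974599999999997*o^4 - 30.7626*o^3 - 20.5051*o^2 + 18.4646*o + 21.9615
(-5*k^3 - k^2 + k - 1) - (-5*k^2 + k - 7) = -5*k^3 + 4*k^2 + 6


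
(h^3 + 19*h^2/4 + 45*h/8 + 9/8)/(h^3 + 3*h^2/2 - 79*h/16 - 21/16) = 2*(2*h + 3)/(4*h - 7)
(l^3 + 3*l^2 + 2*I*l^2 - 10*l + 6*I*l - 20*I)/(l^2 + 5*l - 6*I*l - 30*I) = (l^2 + 2*l*(-1 + I) - 4*I)/(l - 6*I)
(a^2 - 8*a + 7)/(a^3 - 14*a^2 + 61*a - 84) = (a - 1)/(a^2 - 7*a + 12)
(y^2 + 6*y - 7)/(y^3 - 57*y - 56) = (y - 1)/(y^2 - 7*y - 8)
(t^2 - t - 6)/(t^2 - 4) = (t - 3)/(t - 2)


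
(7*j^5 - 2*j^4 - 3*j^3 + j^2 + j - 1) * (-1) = -7*j^5 + 2*j^4 + 3*j^3 - j^2 - j + 1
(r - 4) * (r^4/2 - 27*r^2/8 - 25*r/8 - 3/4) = r^5/2 - 2*r^4 - 27*r^3/8 + 83*r^2/8 + 47*r/4 + 3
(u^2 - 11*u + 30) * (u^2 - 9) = u^4 - 11*u^3 + 21*u^2 + 99*u - 270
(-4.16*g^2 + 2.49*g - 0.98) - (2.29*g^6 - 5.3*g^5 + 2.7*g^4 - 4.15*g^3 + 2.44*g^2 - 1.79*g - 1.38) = -2.29*g^6 + 5.3*g^5 - 2.7*g^4 + 4.15*g^3 - 6.6*g^2 + 4.28*g + 0.4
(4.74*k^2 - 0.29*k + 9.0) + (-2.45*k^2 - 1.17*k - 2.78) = 2.29*k^2 - 1.46*k + 6.22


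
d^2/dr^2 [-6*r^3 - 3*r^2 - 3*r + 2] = -36*r - 6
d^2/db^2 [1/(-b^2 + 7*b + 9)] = 2*(-b^2 + 7*b + (2*b - 7)^2 + 9)/(-b^2 + 7*b + 9)^3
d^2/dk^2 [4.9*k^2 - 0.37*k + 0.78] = 9.80000000000000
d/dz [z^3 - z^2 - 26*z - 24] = 3*z^2 - 2*z - 26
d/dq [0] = 0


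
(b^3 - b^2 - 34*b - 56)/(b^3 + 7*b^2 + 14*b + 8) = (b - 7)/(b + 1)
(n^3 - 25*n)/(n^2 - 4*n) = (n^2 - 25)/(n - 4)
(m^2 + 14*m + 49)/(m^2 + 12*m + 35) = (m + 7)/(m + 5)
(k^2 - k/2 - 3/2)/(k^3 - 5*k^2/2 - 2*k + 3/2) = (2*k - 3)/(2*k^2 - 7*k + 3)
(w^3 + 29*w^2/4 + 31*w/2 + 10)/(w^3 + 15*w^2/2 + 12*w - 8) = (4*w^2 + 13*w + 10)/(2*(2*w^2 + 7*w - 4))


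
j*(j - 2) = j^2 - 2*j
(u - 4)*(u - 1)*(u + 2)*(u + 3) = u^4 - 15*u^2 - 10*u + 24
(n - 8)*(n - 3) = n^2 - 11*n + 24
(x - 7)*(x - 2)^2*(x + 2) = x^4 - 9*x^3 + 10*x^2 + 36*x - 56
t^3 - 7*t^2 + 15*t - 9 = (t - 3)^2*(t - 1)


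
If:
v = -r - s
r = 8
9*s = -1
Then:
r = 8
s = -1/9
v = -71/9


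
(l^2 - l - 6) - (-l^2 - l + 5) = 2*l^2 - 11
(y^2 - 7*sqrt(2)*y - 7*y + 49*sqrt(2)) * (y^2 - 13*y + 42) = y^4 - 20*y^3 - 7*sqrt(2)*y^3 + 133*y^2 + 140*sqrt(2)*y^2 - 931*sqrt(2)*y - 294*y + 2058*sqrt(2)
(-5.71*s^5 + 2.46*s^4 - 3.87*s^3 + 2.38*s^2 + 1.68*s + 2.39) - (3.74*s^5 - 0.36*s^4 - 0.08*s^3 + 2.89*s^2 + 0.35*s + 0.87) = -9.45*s^5 + 2.82*s^4 - 3.79*s^3 - 0.51*s^2 + 1.33*s + 1.52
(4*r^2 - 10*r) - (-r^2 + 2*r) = 5*r^2 - 12*r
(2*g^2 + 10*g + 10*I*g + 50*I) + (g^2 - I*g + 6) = 3*g^2 + 10*g + 9*I*g + 6 + 50*I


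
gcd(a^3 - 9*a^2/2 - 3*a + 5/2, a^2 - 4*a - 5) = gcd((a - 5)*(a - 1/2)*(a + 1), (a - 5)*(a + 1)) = a^2 - 4*a - 5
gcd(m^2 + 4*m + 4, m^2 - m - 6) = m + 2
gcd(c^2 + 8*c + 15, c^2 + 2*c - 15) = c + 5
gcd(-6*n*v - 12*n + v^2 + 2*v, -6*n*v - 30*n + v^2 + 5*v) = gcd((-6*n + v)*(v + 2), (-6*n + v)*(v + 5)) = -6*n + v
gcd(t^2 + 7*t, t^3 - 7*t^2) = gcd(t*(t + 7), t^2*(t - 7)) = t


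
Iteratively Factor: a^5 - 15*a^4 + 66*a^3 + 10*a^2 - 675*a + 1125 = (a - 5)*(a^4 - 10*a^3 + 16*a^2 + 90*a - 225) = (a - 5)*(a - 3)*(a^3 - 7*a^2 - 5*a + 75) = (a - 5)^2*(a - 3)*(a^2 - 2*a - 15) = (a - 5)^3*(a - 3)*(a + 3)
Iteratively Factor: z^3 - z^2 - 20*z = (z - 5)*(z^2 + 4*z) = z*(z - 5)*(z + 4)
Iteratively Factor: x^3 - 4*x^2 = (x)*(x^2 - 4*x) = x*(x - 4)*(x)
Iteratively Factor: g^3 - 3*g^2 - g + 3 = (g + 1)*(g^2 - 4*g + 3) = (g - 1)*(g + 1)*(g - 3)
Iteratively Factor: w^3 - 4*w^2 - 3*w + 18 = (w + 2)*(w^2 - 6*w + 9) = (w - 3)*(w + 2)*(w - 3)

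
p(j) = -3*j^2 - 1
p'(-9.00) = 54.00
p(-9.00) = -244.00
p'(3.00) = -18.00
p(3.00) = -28.00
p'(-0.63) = 3.78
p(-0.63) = -2.19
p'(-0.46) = 2.76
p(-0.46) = -1.63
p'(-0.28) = 1.68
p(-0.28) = -1.24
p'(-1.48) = 8.88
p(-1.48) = -7.57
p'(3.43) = -20.58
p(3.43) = -36.29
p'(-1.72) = 10.32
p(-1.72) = -9.88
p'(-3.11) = 18.66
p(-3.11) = -30.02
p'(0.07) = -0.42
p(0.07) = -1.01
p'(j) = -6*j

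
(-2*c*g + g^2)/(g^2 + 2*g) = (-2*c + g)/(g + 2)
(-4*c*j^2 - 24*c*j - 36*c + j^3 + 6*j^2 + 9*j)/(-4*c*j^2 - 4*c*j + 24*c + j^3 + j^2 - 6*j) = (j + 3)/(j - 2)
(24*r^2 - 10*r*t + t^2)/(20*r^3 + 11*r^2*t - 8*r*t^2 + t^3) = (6*r - t)/(5*r^2 + 4*r*t - t^2)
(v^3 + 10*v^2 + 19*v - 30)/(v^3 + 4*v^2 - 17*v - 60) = (v^2 + 5*v - 6)/(v^2 - v - 12)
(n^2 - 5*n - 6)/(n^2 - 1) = (n - 6)/(n - 1)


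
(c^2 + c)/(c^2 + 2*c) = (c + 1)/(c + 2)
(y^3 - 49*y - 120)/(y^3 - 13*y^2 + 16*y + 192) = (y + 5)/(y - 8)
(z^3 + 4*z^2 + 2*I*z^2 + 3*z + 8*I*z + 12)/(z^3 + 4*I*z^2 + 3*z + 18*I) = (z^2 + z*(4 - I) - 4*I)/(z^2 + I*z + 6)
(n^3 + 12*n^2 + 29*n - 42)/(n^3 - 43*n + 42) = (n + 6)/(n - 6)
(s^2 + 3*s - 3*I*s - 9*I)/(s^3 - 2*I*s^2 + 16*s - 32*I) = (s^2 + 3*s*(1 - I) - 9*I)/(s^3 - 2*I*s^2 + 16*s - 32*I)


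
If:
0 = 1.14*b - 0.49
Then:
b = 0.43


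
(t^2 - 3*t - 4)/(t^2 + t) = (t - 4)/t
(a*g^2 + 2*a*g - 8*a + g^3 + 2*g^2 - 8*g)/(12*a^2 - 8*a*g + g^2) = (a*g^2 + 2*a*g - 8*a + g^3 + 2*g^2 - 8*g)/(12*a^2 - 8*a*g + g^2)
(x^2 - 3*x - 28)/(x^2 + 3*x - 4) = (x - 7)/(x - 1)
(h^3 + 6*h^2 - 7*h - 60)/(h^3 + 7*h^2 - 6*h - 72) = (h + 5)/(h + 6)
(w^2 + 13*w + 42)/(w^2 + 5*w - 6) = (w + 7)/(w - 1)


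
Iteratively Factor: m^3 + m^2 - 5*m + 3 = (m + 3)*(m^2 - 2*m + 1) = (m - 1)*(m + 3)*(m - 1)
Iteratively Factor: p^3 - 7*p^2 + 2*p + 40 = (p + 2)*(p^2 - 9*p + 20) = (p - 5)*(p + 2)*(p - 4)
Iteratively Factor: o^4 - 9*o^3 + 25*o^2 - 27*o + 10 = (o - 5)*(o^3 - 4*o^2 + 5*o - 2) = (o - 5)*(o - 1)*(o^2 - 3*o + 2) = (o - 5)*(o - 2)*(o - 1)*(o - 1)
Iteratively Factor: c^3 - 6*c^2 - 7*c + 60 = (c + 3)*(c^2 - 9*c + 20) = (c - 5)*(c + 3)*(c - 4)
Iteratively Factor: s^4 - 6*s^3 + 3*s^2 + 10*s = (s + 1)*(s^3 - 7*s^2 + 10*s) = (s - 5)*(s + 1)*(s^2 - 2*s) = s*(s - 5)*(s + 1)*(s - 2)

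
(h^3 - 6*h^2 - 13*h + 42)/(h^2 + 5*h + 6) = (h^2 - 9*h + 14)/(h + 2)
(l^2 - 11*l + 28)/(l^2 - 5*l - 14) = (l - 4)/(l + 2)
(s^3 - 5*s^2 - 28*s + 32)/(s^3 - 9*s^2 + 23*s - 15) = (s^2 - 4*s - 32)/(s^2 - 8*s + 15)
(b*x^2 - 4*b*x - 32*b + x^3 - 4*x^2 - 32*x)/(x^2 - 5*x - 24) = (b*x + 4*b + x^2 + 4*x)/(x + 3)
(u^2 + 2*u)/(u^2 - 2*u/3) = 3*(u + 2)/(3*u - 2)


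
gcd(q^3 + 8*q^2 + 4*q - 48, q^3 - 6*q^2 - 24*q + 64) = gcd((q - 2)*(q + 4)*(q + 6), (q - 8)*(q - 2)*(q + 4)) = q^2 + 2*q - 8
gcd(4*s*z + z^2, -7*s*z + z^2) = z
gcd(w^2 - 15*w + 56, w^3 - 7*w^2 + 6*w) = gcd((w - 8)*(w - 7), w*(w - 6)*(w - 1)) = 1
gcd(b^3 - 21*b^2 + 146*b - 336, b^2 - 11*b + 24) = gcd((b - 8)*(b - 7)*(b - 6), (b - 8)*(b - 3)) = b - 8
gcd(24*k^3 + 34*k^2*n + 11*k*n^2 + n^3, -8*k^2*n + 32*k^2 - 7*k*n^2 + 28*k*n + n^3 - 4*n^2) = k + n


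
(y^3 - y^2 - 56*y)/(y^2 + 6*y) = (y^2 - y - 56)/(y + 6)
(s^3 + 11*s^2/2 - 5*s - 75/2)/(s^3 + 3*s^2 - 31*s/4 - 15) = 2*(s^2 + 8*s + 15)/(2*s^2 + 11*s + 12)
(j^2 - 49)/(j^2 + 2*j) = (j^2 - 49)/(j*(j + 2))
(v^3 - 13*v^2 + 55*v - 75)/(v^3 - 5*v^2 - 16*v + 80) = (v^2 - 8*v + 15)/(v^2 - 16)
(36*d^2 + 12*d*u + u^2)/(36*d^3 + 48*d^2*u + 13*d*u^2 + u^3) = 1/(d + u)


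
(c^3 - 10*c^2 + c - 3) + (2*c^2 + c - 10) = c^3 - 8*c^2 + 2*c - 13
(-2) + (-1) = -3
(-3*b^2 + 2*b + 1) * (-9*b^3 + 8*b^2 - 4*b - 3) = 27*b^5 - 42*b^4 + 19*b^3 + 9*b^2 - 10*b - 3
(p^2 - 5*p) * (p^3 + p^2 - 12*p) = p^5 - 4*p^4 - 17*p^3 + 60*p^2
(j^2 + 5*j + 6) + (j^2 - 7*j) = 2*j^2 - 2*j + 6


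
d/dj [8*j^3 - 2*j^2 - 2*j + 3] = 24*j^2 - 4*j - 2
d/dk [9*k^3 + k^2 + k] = 27*k^2 + 2*k + 1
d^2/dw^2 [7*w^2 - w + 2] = 14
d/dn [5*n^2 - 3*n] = 10*n - 3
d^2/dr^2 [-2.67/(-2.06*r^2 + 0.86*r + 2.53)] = (22.660824*r^2 - 9.460344*r - 2.67*(4.12*r - 0.86)*(8.24*r - 1.72) - 27.831012)/(-2.06*r^2 + 0.86*r + 2.53)^3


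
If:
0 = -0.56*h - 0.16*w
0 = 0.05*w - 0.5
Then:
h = -2.86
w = 10.00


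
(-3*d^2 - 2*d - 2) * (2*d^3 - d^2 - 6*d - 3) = -6*d^5 - d^4 + 16*d^3 + 23*d^2 + 18*d + 6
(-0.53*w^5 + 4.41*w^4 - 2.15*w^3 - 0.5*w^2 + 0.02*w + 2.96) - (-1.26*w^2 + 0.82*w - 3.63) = -0.53*w^5 + 4.41*w^4 - 2.15*w^3 + 0.76*w^2 - 0.8*w + 6.59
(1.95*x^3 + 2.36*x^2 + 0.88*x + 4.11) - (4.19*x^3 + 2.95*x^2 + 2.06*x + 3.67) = -2.24*x^3 - 0.59*x^2 - 1.18*x + 0.44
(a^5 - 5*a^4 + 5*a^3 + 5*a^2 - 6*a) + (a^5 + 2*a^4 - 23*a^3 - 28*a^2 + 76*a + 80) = 2*a^5 - 3*a^4 - 18*a^3 - 23*a^2 + 70*a + 80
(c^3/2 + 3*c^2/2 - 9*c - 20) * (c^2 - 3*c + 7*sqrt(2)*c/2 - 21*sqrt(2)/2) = c^5/2 + 7*sqrt(2)*c^4/4 - 27*c^3/2 - 189*sqrt(2)*c^2/4 + 7*c^2 + 49*sqrt(2)*c/2 + 60*c + 210*sqrt(2)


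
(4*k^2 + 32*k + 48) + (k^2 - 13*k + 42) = 5*k^2 + 19*k + 90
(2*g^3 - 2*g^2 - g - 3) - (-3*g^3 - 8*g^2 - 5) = 5*g^3 + 6*g^2 - g + 2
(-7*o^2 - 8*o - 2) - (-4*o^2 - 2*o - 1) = -3*o^2 - 6*o - 1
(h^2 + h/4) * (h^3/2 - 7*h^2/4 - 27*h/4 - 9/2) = h^5/2 - 13*h^4/8 - 115*h^3/16 - 99*h^2/16 - 9*h/8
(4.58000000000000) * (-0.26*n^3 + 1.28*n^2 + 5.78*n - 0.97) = -1.1908*n^3 + 5.8624*n^2 + 26.4724*n - 4.4426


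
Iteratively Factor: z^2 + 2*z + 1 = (z + 1)*(z + 1)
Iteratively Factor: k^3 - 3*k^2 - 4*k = (k)*(k^2 - 3*k - 4) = k*(k + 1)*(k - 4)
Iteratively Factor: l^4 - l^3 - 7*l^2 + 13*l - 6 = (l - 2)*(l^3 + l^2 - 5*l + 3) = (l - 2)*(l + 3)*(l^2 - 2*l + 1) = (l - 2)*(l - 1)*(l + 3)*(l - 1)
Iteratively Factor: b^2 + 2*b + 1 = (b + 1)*(b + 1)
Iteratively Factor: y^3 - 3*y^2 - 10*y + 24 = (y - 4)*(y^2 + y - 6) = (y - 4)*(y - 2)*(y + 3)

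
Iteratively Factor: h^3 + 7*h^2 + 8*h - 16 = (h - 1)*(h^2 + 8*h + 16) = (h - 1)*(h + 4)*(h + 4)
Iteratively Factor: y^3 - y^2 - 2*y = (y + 1)*(y^2 - 2*y) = (y - 2)*(y + 1)*(y)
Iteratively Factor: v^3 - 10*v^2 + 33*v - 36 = (v - 4)*(v^2 - 6*v + 9) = (v - 4)*(v - 3)*(v - 3)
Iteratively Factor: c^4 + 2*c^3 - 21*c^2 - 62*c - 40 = (c + 4)*(c^3 - 2*c^2 - 13*c - 10) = (c + 1)*(c + 4)*(c^2 - 3*c - 10) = (c - 5)*(c + 1)*(c + 4)*(c + 2)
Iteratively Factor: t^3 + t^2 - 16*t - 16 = (t - 4)*(t^2 + 5*t + 4) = (t - 4)*(t + 1)*(t + 4)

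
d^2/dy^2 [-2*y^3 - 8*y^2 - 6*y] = -12*y - 16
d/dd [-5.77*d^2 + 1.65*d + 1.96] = 1.65 - 11.54*d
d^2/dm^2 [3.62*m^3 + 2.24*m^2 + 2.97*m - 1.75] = 21.72*m + 4.48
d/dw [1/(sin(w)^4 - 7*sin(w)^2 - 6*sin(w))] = 2*(-2*sin(w)^3 + 7*sin(w) + 3)*cos(w)/((-sin(w)^3 + 7*sin(w) + 6)^2*sin(w)^2)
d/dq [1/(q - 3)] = -1/(q - 3)^2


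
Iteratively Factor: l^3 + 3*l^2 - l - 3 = (l - 1)*(l^2 + 4*l + 3) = (l - 1)*(l + 3)*(l + 1)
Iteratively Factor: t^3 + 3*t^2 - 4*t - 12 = (t + 2)*(t^2 + t - 6) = (t + 2)*(t + 3)*(t - 2)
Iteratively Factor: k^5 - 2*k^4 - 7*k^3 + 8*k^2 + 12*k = (k + 2)*(k^4 - 4*k^3 + k^2 + 6*k) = (k + 1)*(k + 2)*(k^3 - 5*k^2 + 6*k) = k*(k + 1)*(k + 2)*(k^2 - 5*k + 6) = k*(k - 2)*(k + 1)*(k + 2)*(k - 3)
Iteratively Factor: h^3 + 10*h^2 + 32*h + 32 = (h + 2)*(h^2 + 8*h + 16) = (h + 2)*(h + 4)*(h + 4)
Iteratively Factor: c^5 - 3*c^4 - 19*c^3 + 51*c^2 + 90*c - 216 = (c - 2)*(c^4 - c^3 - 21*c^2 + 9*c + 108) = (c - 3)*(c - 2)*(c^3 + 2*c^2 - 15*c - 36) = (c - 4)*(c - 3)*(c - 2)*(c^2 + 6*c + 9) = (c - 4)*(c - 3)*(c - 2)*(c + 3)*(c + 3)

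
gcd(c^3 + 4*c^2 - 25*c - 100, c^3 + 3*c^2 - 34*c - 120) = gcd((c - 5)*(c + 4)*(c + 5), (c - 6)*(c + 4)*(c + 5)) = c^2 + 9*c + 20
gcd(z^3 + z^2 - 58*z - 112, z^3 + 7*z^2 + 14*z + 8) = z + 2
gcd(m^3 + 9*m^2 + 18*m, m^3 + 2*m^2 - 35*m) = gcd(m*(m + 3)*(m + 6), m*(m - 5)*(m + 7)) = m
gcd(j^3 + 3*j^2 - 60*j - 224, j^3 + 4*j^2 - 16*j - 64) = j + 4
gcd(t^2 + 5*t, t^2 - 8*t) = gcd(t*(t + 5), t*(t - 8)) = t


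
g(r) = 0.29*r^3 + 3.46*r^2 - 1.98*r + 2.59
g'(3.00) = 26.61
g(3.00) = 35.62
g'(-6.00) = -12.18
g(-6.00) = 76.39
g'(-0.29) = -3.91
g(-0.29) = 3.45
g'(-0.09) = -2.60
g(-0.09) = 2.80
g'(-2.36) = -13.47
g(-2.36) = 22.72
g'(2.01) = 15.44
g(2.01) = 14.94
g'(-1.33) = -9.64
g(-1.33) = 10.66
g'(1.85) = 13.80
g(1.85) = 12.61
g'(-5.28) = -14.26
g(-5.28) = 66.82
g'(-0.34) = -4.23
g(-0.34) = 3.65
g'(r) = 0.87*r^2 + 6.92*r - 1.98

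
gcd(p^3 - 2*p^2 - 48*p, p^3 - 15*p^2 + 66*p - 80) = p - 8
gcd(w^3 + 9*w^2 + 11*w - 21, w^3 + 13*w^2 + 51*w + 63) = w^2 + 10*w + 21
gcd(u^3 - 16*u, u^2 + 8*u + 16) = u + 4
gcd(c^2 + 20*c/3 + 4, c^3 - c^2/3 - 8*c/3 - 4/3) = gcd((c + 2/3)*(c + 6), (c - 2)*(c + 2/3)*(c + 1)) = c + 2/3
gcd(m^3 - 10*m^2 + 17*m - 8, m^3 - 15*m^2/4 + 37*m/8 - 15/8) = m - 1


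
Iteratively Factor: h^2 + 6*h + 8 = (h + 2)*(h + 4)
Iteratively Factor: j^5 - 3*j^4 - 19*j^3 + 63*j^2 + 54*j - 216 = (j + 4)*(j^4 - 7*j^3 + 9*j^2 + 27*j - 54) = (j - 3)*(j + 4)*(j^3 - 4*j^2 - 3*j + 18) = (j - 3)*(j + 2)*(j + 4)*(j^2 - 6*j + 9) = (j - 3)^2*(j + 2)*(j + 4)*(j - 3)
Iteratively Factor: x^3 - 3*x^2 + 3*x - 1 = (x - 1)*(x^2 - 2*x + 1) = (x - 1)^2*(x - 1)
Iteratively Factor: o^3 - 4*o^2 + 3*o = (o - 1)*(o^2 - 3*o) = (o - 3)*(o - 1)*(o)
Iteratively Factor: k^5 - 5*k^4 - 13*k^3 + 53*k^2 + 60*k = (k - 4)*(k^4 - k^3 - 17*k^2 - 15*k) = (k - 4)*(k + 1)*(k^3 - 2*k^2 - 15*k) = (k - 4)*(k + 1)*(k + 3)*(k^2 - 5*k) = (k - 5)*(k - 4)*(k + 1)*(k + 3)*(k)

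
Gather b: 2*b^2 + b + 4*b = 2*b^2 + 5*b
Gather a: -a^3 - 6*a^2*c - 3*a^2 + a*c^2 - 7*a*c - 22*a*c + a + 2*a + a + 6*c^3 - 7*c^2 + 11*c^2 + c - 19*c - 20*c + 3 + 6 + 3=-a^3 + a^2*(-6*c - 3) + a*(c^2 - 29*c + 4) + 6*c^3 + 4*c^2 - 38*c + 12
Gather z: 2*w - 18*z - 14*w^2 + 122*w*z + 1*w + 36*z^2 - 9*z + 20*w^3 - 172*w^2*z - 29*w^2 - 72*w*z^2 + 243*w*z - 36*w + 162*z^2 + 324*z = 20*w^3 - 43*w^2 - 33*w + z^2*(198 - 72*w) + z*(-172*w^2 + 365*w + 297)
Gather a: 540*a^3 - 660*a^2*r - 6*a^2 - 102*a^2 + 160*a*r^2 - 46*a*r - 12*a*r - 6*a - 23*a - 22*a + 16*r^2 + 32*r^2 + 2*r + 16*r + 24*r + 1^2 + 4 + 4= 540*a^3 + a^2*(-660*r - 108) + a*(160*r^2 - 58*r - 51) + 48*r^2 + 42*r + 9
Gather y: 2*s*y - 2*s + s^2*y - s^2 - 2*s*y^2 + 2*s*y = -s^2 - 2*s*y^2 - 2*s + y*(s^2 + 4*s)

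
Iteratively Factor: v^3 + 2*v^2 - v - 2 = (v - 1)*(v^2 + 3*v + 2) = (v - 1)*(v + 2)*(v + 1)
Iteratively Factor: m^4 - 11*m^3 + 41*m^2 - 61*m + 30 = (m - 2)*(m^3 - 9*m^2 + 23*m - 15) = (m - 5)*(m - 2)*(m^2 - 4*m + 3) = (m - 5)*(m - 2)*(m - 1)*(m - 3)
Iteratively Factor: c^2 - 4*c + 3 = (c - 3)*(c - 1)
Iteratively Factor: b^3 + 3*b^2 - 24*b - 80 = (b + 4)*(b^2 - b - 20) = (b - 5)*(b + 4)*(b + 4)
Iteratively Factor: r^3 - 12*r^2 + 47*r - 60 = (r - 3)*(r^2 - 9*r + 20) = (r - 4)*(r - 3)*(r - 5)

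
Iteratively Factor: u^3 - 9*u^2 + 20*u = (u)*(u^2 - 9*u + 20) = u*(u - 5)*(u - 4)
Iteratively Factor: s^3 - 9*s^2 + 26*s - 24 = (s - 3)*(s^2 - 6*s + 8) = (s - 3)*(s - 2)*(s - 4)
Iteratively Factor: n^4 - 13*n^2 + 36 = (n + 3)*(n^3 - 3*n^2 - 4*n + 12) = (n - 3)*(n + 3)*(n^2 - 4) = (n - 3)*(n - 2)*(n + 3)*(n + 2)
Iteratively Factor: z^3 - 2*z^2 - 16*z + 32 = (z - 4)*(z^2 + 2*z - 8) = (z - 4)*(z - 2)*(z + 4)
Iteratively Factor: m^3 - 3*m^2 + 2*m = (m - 1)*(m^2 - 2*m) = (m - 2)*(m - 1)*(m)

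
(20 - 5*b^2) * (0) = 0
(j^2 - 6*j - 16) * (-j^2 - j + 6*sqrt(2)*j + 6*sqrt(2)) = -j^4 + 5*j^3 + 6*sqrt(2)*j^3 - 30*sqrt(2)*j^2 + 22*j^2 - 132*sqrt(2)*j + 16*j - 96*sqrt(2)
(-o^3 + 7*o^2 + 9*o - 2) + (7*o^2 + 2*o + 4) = -o^3 + 14*o^2 + 11*o + 2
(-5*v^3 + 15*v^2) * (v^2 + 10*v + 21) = -5*v^5 - 35*v^4 + 45*v^3 + 315*v^2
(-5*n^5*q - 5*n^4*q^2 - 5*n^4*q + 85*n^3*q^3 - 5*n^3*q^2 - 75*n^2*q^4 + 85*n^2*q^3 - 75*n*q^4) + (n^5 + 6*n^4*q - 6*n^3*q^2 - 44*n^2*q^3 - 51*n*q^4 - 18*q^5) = -5*n^5*q + n^5 - 5*n^4*q^2 + n^4*q + 85*n^3*q^3 - 11*n^3*q^2 - 75*n^2*q^4 + 41*n^2*q^3 - 126*n*q^4 - 18*q^5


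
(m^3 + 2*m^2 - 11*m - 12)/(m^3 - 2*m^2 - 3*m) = (m + 4)/m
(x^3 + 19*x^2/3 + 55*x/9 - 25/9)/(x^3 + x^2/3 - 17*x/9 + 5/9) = (x + 5)/(x - 1)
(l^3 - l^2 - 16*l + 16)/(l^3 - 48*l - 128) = (l^2 - 5*l + 4)/(l^2 - 4*l - 32)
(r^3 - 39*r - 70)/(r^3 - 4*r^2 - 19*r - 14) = (r + 5)/(r + 1)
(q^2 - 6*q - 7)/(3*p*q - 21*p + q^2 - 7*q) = (q + 1)/(3*p + q)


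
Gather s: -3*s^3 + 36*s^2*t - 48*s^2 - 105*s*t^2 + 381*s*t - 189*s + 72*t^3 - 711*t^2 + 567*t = -3*s^3 + s^2*(36*t - 48) + s*(-105*t^2 + 381*t - 189) + 72*t^3 - 711*t^2 + 567*t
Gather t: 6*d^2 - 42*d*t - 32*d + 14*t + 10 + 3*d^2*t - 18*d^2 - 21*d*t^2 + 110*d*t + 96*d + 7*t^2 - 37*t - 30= -12*d^2 + 64*d + t^2*(7 - 21*d) + t*(3*d^2 + 68*d - 23) - 20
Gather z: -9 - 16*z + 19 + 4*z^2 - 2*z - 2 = 4*z^2 - 18*z + 8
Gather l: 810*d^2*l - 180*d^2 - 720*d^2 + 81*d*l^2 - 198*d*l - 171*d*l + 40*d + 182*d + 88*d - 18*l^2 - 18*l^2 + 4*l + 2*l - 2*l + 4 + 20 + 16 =-900*d^2 + 310*d + l^2*(81*d - 36) + l*(810*d^2 - 369*d + 4) + 40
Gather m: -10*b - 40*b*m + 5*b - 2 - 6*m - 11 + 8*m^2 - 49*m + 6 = -5*b + 8*m^2 + m*(-40*b - 55) - 7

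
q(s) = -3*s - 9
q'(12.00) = -3.00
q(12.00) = -45.00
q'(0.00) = -3.00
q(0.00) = -9.00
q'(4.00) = -3.00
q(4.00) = -21.00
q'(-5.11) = -3.00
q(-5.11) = 6.33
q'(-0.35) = -3.00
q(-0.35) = -7.95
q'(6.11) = -3.00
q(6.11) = -27.33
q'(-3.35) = -3.00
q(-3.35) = 1.05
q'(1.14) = -3.00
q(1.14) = -12.42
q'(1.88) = -3.00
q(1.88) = -14.64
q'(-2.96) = -3.00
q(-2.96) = -0.12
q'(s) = -3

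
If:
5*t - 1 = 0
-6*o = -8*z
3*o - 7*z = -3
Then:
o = 4/3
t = 1/5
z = 1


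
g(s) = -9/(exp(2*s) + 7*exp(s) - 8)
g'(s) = -9*(-2*exp(2*s) - 7*exp(s))/(exp(2*s) + 7*exp(s) - 8)^2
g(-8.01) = 1.13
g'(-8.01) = 0.00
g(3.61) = -0.01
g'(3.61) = 0.01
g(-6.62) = 1.13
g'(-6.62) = 0.00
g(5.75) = -0.00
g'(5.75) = 0.00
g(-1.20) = 1.55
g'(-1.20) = 0.61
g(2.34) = -0.05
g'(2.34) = 0.09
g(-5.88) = 1.13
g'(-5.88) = 0.00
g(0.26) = -3.26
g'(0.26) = 14.69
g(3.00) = -0.02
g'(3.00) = 0.03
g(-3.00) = 1.18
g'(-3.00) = 0.05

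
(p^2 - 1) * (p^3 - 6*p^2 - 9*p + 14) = p^5 - 6*p^4 - 10*p^3 + 20*p^2 + 9*p - 14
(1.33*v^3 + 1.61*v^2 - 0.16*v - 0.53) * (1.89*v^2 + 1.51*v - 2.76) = 2.5137*v^5 + 5.0512*v^4 - 1.5421*v^3 - 5.6869*v^2 - 0.3587*v + 1.4628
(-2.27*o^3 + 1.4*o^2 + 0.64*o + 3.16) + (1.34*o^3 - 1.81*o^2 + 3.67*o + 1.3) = -0.93*o^3 - 0.41*o^2 + 4.31*o + 4.46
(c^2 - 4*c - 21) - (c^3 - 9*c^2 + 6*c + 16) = -c^3 + 10*c^2 - 10*c - 37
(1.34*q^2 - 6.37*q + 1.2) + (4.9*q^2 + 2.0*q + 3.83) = 6.24*q^2 - 4.37*q + 5.03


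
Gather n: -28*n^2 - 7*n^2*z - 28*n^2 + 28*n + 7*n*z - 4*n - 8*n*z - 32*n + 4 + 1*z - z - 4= n^2*(-7*z - 56) + n*(-z - 8)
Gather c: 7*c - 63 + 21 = 7*c - 42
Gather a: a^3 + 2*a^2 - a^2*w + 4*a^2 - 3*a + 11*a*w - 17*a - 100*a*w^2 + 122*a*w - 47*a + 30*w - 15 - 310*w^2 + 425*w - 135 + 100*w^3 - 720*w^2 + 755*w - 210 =a^3 + a^2*(6 - w) + a*(-100*w^2 + 133*w - 67) + 100*w^3 - 1030*w^2 + 1210*w - 360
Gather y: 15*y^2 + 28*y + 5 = 15*y^2 + 28*y + 5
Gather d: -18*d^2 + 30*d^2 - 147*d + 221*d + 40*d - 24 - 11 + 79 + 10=12*d^2 + 114*d + 54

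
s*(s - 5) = s^2 - 5*s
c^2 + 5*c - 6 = (c - 1)*(c + 6)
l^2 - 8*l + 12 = (l - 6)*(l - 2)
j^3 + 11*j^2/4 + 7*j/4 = j*(j + 1)*(j + 7/4)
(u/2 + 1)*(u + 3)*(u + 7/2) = u^3/2 + 17*u^2/4 + 47*u/4 + 21/2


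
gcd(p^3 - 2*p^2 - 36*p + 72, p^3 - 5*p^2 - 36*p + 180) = p^2 - 36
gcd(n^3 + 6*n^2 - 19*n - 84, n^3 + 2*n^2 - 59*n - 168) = n^2 + 10*n + 21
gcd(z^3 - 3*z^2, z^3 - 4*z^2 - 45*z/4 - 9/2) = 1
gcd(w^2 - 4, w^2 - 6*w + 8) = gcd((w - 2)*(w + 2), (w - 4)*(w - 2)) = w - 2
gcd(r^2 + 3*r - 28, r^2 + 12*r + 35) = r + 7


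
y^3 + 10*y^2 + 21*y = y*(y + 3)*(y + 7)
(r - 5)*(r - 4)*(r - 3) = r^3 - 12*r^2 + 47*r - 60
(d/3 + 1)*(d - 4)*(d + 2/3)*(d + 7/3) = d^4/3 + 2*d^3/3 - 121*d^2/27 - 338*d/27 - 56/9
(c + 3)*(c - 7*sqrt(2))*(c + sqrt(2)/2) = c^3 - 13*sqrt(2)*c^2/2 + 3*c^2 - 39*sqrt(2)*c/2 - 7*c - 21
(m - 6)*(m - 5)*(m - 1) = m^3 - 12*m^2 + 41*m - 30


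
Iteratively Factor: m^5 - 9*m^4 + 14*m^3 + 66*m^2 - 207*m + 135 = (m - 3)*(m^4 - 6*m^3 - 4*m^2 + 54*m - 45) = (m - 3)*(m + 3)*(m^3 - 9*m^2 + 23*m - 15) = (m - 3)*(m - 1)*(m + 3)*(m^2 - 8*m + 15) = (m - 3)^2*(m - 1)*(m + 3)*(m - 5)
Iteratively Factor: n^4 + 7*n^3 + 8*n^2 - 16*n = (n)*(n^3 + 7*n^2 + 8*n - 16) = n*(n + 4)*(n^2 + 3*n - 4) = n*(n + 4)^2*(n - 1)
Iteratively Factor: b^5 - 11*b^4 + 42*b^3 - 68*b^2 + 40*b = (b - 5)*(b^4 - 6*b^3 + 12*b^2 - 8*b) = (b - 5)*(b - 2)*(b^3 - 4*b^2 + 4*b) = (b - 5)*(b - 2)^2*(b^2 - 2*b) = b*(b - 5)*(b - 2)^2*(b - 2)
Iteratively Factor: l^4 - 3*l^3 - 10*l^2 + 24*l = (l)*(l^3 - 3*l^2 - 10*l + 24) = l*(l + 3)*(l^2 - 6*l + 8) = l*(l - 4)*(l + 3)*(l - 2)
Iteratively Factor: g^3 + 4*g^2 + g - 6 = (g + 3)*(g^2 + g - 2) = (g + 2)*(g + 3)*(g - 1)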